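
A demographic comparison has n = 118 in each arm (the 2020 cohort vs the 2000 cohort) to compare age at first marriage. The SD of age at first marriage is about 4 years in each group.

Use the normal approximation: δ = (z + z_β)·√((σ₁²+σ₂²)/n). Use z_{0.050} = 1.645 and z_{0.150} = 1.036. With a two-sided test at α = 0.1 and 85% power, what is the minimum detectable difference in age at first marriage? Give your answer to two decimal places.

Minimum detectable difference ≈ 1.40 years

δ = (z_{α/2} + z_β) · √((σ₁²+σ₂²)/n)
  = (1.645 + 1.036) · √(32/118)
  = 2.681 · √0.27119
  = 2.681 · 0.5208
  = 1.3961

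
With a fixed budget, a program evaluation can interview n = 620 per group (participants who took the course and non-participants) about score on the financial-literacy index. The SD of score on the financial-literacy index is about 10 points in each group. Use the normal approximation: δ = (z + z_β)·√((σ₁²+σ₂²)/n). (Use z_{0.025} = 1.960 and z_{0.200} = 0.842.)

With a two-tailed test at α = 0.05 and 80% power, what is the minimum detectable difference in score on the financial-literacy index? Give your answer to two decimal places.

δ = (z_{α/2} + z_β) · √((σ₁²+σ₂²)/n)
  = (1.960 + 0.842) · √(200/620)
  = 2.802 · √0.32258
  = 2.802 · 0.5680
  = 1.5914

Minimum detectable difference ≈ 1.59 points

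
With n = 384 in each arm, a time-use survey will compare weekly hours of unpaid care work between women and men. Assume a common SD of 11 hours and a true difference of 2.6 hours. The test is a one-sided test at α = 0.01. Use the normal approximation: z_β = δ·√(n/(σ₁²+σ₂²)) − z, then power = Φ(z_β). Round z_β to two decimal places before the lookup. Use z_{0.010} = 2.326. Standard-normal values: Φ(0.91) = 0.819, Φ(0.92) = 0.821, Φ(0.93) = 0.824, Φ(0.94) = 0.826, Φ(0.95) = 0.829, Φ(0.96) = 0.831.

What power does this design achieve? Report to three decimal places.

z_β = δ·√(n/(σ₁²+σ₂²)) − z_α
    = 2.6 · √(384/242) − 2.326
    = 2.6 · 1.25967 − 2.326
    = 3.2752 − 2.326 = 0.9492 → 0.95
Power = Φ(0.95) = 0.829.

Power ≈ 0.829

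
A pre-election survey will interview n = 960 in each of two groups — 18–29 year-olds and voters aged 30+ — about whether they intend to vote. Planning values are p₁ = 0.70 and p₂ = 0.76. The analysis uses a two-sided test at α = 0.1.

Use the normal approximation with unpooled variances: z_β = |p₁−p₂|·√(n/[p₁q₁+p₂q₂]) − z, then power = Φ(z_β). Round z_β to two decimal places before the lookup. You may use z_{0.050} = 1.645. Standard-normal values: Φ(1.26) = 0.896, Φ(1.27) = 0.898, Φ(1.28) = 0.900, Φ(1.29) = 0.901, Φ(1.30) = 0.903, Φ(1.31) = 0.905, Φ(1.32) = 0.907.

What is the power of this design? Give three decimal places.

Power ≈ 0.907

z_β = |p₁−p₂|·√(n/[p₁q₁+p₂q₂]) − z_{α/2}
    = 0.06 · √(960/0.3924) − 1.645
    = 0.06 · 49.4619 − 1.645
    = 2.9677 − 1.645 = 1.3227 → 1.32
Power = Φ(1.32) = 0.907.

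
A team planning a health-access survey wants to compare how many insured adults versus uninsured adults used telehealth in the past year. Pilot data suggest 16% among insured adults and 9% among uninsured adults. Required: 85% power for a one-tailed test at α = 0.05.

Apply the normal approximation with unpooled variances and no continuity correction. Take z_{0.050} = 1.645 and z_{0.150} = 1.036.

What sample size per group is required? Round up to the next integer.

n = 318 per group

n = (z_α + z_β)² · [p₁(1−p₁) + p₂(1−p₂)] / (p₁ − p₂)²
  = (1.645 + 1.036)² · (0.16·0.84 + 0.09·0.91) / (0.07)²
  = (2.681)² · (0.1344 + 0.0819) / 0.0049
  = 7.1878 · 0.2163 / 0.0049
  = 317.29
Round up → n = 318 per group.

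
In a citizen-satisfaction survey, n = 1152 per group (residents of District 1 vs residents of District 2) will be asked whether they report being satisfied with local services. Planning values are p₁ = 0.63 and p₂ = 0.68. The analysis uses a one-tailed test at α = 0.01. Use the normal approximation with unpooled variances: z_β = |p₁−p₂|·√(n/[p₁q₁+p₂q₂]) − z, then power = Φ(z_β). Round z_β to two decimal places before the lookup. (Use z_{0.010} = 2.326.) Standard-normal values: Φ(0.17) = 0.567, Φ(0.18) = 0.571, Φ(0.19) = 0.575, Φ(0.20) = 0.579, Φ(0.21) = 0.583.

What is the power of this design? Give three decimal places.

z_β = |p₁−p₂|·√(n/[p₁q₁+p₂q₂]) − z_α
    = 0.05 · √(1152/0.4507) − 2.326
    = 0.05 · 50.5571 − 2.326
    = 2.5279 − 2.326 = 0.2019 → 0.20
Power = Φ(0.20) = 0.579.

Power ≈ 0.579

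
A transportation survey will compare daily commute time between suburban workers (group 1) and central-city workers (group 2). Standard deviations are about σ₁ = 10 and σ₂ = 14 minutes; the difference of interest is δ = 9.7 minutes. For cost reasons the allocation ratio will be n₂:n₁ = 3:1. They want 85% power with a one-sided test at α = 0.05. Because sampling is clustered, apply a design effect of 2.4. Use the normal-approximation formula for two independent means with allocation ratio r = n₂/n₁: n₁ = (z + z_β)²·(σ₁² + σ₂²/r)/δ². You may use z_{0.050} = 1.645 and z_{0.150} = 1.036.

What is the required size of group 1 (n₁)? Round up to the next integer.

n₁ = 31

n₁ = (z_α + z_β)² · (σ₁² + σ₂²/r) / δ²
   = (1.645 + 1.036)² · (10² + 14²/3) / 9.7²
   = 7.1878 · (100 + 65.3333) / 94.09
   = 7.1878 · 165.3333 / 94.09
   = 12.63
Design effect: 2.4 × 12.63 = 30.31.
Round up → n₁ = 31; n₂ = r·n₁ = 3 × 31 = 93.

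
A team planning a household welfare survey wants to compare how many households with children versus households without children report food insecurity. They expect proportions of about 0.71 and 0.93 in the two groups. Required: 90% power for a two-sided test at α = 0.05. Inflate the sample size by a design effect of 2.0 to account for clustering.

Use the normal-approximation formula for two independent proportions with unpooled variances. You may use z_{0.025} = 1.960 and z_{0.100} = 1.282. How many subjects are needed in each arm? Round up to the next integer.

n = 118 per group

n = (z_{α/2} + z_β)² · [p₁(1−p₁) + p₂(1−p₂)] / (p₁ − p₂)²
  = (1.960 + 1.282)² · (0.71·0.29 + 0.93·0.07) / (-0.22)²
  = (3.242)² · (0.2059 + 0.0651) / 0.0484
  = 10.5106 · 0.2710 / 0.0484
  = 58.85
Design effect: 2.0 × 58.85 = 117.70.
Round up → n = 118 per group.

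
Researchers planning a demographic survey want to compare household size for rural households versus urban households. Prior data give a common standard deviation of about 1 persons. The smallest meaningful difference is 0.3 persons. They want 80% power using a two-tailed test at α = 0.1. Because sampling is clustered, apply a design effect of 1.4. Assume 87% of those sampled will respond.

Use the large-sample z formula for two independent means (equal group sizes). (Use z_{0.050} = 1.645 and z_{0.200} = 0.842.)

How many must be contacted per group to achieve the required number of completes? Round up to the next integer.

n = 222 per group

n = (z_{α/2} + z_β)² · (σ₁² + σ₂²) / δ²
  = (1.645 + 0.842)² · (2·1² = 2) / 0.3²
  = 6.1852 · 2 / 0.09
  = 137.45
Design effect: 1.4 × 137.45 = 192.43.
Adjust for 87% response: 192.43 / 0.87 = 221.18.
Round up → n = 222 per group.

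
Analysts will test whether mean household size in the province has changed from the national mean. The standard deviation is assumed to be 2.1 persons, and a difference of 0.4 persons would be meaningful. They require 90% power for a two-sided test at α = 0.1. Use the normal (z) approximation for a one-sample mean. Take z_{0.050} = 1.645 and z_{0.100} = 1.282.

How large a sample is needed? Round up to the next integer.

n = (z_{α/2} + z_β)² · σ² / δ²
  = (1.645 + 1.282)² · 2.1² / 0.4²
  = 8.5673 · 4.41 / 0.16
  = 236.14
Round up → n = 237.

n = 237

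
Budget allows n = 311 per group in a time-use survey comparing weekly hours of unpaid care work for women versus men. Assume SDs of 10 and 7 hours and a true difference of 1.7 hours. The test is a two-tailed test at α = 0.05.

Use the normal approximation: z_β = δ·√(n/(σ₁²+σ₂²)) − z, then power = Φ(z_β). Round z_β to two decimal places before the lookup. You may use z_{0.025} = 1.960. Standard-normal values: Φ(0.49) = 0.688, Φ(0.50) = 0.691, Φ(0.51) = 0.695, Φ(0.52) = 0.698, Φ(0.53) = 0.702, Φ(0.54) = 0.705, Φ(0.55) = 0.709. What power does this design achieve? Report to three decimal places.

z_β = δ·√(n/(σ₁²+σ₂²)) − z_{α/2}
    = 1.7 · √(311/149) − 1.960
    = 1.7 · 1.44473 − 1.960
    = 2.4560 − 1.960 = 0.4960 → 0.50
Power = Φ(0.50) = 0.691.

Power ≈ 0.691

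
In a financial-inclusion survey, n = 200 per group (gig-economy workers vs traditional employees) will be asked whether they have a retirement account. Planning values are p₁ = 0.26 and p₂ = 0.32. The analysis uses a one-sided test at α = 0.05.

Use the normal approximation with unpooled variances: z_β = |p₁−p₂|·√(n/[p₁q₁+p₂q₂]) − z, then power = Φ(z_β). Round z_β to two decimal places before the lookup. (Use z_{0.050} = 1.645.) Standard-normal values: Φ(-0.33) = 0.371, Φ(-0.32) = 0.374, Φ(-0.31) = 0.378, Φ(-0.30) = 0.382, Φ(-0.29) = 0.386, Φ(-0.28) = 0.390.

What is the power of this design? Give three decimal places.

Power ≈ 0.374

z_β = |p₁−p₂|·√(n/[p₁q₁+p₂q₂]) − z_α
    = 0.06 · √(200/0.4100) − 1.645
    = 0.06 · 22.0863 − 1.645
    = 1.3252 − 1.645 = -0.3198 → -0.32
Power = Φ(-0.32) = 0.374.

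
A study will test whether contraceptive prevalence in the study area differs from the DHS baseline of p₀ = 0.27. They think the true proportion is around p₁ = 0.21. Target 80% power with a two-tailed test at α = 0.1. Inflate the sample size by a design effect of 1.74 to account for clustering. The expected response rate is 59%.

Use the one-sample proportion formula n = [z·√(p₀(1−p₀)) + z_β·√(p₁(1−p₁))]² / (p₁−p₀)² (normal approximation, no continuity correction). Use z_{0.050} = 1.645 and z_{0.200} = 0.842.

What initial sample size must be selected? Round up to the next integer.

n = [z_{α/2}·√(p₀q₀) + z_β·√(p₁q₁)]² / (p₁ − p₀)²
  = [1.645·√(0.27·0.73) + 0.842·√(0.21·0.79)]² / (-0.06)²
  = [1.645·0.4440 + 0.842·0.4073]² / 0.0036
  = [1.0733]² / 0.0036
  = 319.97
Design effect: 1.74 × 319.97 = 556.75.
Adjust for 59% response: 556.75 / 0.59 = 943.65.
Round up → n = 944.

n = 944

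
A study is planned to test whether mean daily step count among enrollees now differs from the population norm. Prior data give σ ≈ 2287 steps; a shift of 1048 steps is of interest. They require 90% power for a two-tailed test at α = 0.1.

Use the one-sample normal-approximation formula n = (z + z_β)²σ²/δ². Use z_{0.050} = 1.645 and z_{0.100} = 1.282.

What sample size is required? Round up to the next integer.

n = 41

n = (z_{α/2} + z_β)² · σ² / δ²
  = (1.645 + 1.282)² · 2287² / 1048²
  = 8.5673 · 5230369 / 1098304
  = 40.80
Round up → n = 41.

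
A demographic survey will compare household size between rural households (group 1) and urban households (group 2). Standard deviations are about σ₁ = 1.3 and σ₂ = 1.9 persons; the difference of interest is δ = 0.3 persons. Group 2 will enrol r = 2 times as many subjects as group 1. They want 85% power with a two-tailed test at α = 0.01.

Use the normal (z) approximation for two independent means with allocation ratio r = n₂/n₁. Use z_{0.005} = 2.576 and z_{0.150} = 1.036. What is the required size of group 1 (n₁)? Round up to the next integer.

n₁ = (z_{α/2} + z_β)² · (σ₁² + σ₂²/r) / δ²
   = (2.576 + 1.036)² · (1.3² + 1.9²/2) / 0.3²
   = 13.0465 · (1.69 + 1.805) / 0.09
   = 13.0465 · 3.495 / 0.09
   = 506.64
Round up → n₁ = 507; n₂ = r·n₁ = 2 × 507 = 1014.

n₁ = 507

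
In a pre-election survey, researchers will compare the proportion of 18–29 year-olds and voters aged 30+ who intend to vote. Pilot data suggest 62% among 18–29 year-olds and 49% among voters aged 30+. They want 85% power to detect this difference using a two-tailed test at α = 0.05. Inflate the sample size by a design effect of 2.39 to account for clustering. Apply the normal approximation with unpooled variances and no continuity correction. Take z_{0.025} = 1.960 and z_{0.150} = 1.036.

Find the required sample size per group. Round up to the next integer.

n = (z_{α/2} + z_β)² · [p₁(1−p₁) + p₂(1−p₂)] / (p₁ − p₂)²
  = (1.960 + 1.036)² · (0.62·0.38 + 0.49·0.51) / (0.13)²
  = (2.996)² · (0.2356 + 0.2499) / 0.0169
  = 8.9760 · 0.4855 / 0.0169
  = 257.86
Design effect: 2.39 × 257.86 = 616.29.
Round up → n = 617 per group.

n = 617 per group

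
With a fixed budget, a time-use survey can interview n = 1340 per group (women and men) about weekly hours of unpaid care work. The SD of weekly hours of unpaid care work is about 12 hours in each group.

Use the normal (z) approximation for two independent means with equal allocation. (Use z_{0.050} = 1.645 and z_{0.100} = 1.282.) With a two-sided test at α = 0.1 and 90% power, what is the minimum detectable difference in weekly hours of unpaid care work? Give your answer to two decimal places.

Minimum detectable difference ≈ 1.36 hours

δ = (z_{α/2} + z_β) · √((σ₁²+σ₂²)/n)
  = (1.645 + 1.282) · √(288/1340)
  = 2.927 · √0.21493
  = 2.927 · 0.4636
  = 1.3570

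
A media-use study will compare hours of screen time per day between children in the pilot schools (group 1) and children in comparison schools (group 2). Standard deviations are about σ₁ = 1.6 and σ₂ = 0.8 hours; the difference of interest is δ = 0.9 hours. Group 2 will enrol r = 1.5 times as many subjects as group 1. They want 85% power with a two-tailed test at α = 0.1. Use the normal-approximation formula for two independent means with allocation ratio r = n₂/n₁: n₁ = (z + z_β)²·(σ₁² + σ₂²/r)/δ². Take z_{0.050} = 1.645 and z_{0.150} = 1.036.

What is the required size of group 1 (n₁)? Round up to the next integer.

n₁ = 27

n₁ = (z_{α/2} + z_β)² · (σ₁² + σ₂²/r) / δ²
   = (1.645 + 1.036)² · (1.6² + 0.8²/1.5) / 0.9²
   = 7.1878 · (2.56 + 0.42667) / 0.81
   = 7.1878 · 2.9867 / 0.81
   = 26.50
Round up → n₁ = 27; n₂ = r·n₁ = 1.5 × 27 = 41.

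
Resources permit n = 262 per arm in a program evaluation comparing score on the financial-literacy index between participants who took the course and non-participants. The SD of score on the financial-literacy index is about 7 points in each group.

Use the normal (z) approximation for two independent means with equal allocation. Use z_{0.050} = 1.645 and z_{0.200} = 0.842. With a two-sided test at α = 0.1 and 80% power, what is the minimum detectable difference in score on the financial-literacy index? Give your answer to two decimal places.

Minimum detectable difference ≈ 1.52 points

δ = (z_{α/2} + z_β) · √((σ₁²+σ₂²)/n)
  = (1.645 + 0.842) · √(98/262)
  = 2.487 · √0.37405
  = 2.487 · 0.6116
  = 1.5210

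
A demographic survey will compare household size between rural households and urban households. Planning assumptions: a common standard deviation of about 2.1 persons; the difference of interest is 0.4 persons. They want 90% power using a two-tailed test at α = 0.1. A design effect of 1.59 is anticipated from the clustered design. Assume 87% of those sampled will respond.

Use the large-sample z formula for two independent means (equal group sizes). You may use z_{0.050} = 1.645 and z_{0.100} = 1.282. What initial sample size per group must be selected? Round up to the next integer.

n = (z_{α/2} + z_β)² · (σ₁² + σ₂²) / δ²
  = (1.645 + 1.282)² · (2·2.1² = 8.82) / 0.4²
  = 8.5673 · 8.82 / 0.16
  = 472.27
Design effect: 1.59 × 472.27 = 750.92.
Adjust for 87% response: 750.92 / 0.87 = 863.12.
Round up → n = 864 per group.

n = 864 per group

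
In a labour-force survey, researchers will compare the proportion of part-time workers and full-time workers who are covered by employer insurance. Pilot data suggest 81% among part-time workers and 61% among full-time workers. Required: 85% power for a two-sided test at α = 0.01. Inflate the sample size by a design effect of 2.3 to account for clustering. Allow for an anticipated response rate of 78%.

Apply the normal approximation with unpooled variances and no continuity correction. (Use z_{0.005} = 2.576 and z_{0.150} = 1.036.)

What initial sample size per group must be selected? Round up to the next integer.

n = (z_{α/2} + z_β)² · [p₁(1−p₁) + p₂(1−p₂)] / (p₁ − p₂)²
  = (2.576 + 1.036)² · (0.81·0.19 + 0.61·0.39) / (0.20)²
  = (3.612)² · (0.1539 + 0.2379) / 0.0400
  = 13.0465 · 0.3918 / 0.0400
  = 127.79
Design effect: 2.3 × 127.79 = 293.92.
Adjust for 78% response: 293.92 / 0.78 = 376.82.
Round up → n = 377 per group.

n = 377 per group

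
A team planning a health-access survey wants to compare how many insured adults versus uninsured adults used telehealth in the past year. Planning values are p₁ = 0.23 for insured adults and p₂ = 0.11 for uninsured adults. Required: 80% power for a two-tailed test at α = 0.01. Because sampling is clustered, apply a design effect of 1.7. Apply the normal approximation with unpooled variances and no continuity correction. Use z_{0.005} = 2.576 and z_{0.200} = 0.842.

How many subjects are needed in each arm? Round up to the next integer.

n = 380 per group

n = (z_{α/2} + z_β)² · [p₁(1−p₁) + p₂(1−p₂)] / (p₁ − p₂)²
  = (2.576 + 0.842)² · (0.23·0.77 + 0.11·0.89) / (0.12)²
  = (3.418)² · (0.1771 + 0.0979) / 0.0144
  = 11.6827 · 0.2750 / 0.0144
  = 223.11
Design effect: 1.7 × 223.11 = 379.28.
Round up → n = 380 per group.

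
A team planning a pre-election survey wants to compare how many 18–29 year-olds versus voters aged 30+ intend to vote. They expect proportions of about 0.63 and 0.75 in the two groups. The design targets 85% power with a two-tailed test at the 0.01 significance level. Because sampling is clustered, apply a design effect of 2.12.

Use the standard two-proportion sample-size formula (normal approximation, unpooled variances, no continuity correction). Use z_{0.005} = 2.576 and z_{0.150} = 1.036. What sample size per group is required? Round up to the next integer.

n = 808 per group

n = (z_{α/2} + z_β)² · [p₁(1−p₁) + p₂(1−p₂)] / (p₁ − p₂)²
  = (2.576 + 1.036)² · (0.63·0.37 + 0.75·0.25) / (-0.12)²
  = (3.612)² · (0.2331 + 0.1875) / 0.0144
  = 13.0465 · 0.4206 / 0.0144
  = 381.07
Design effect: 2.12 × 381.07 = 807.86.
Round up → n = 808 per group.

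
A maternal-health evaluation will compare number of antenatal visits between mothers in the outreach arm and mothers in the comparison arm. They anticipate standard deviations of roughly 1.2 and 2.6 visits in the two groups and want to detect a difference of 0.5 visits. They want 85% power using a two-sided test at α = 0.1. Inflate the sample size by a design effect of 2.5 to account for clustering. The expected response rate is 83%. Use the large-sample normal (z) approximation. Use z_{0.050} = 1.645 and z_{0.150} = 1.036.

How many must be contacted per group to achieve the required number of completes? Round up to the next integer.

n = (z_{α/2} + z_β)² · (σ₁² + σ₂²) / δ²
  = (1.645 + 1.036)² · (1.2² + 2.6² = 8.2) / 0.5²
  = 7.1878 · 8.2 / 0.25
  = 235.76
Design effect: 2.5 × 235.76 = 589.40.
Adjust for 83% response: 589.40 / 0.83 = 710.12.
Round up → n = 711 per group.

n = 711 per group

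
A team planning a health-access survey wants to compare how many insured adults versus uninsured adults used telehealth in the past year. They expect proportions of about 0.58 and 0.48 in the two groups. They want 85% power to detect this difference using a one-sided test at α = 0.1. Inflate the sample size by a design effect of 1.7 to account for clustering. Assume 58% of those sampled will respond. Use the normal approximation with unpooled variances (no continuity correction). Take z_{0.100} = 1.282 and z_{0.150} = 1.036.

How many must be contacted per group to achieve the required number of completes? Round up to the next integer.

n = 777 per group

n = (z_α + z_β)² · [p₁(1−p₁) + p₂(1−p₂)] / (p₁ − p₂)²
  = (1.282 + 1.036)² · (0.58·0.42 + 0.48·0.52) / (0.10)²
  = (2.318)² · (0.2436 + 0.2496) / 0.0100
  = 5.3731 · 0.4932 / 0.0100
  = 265.00
Design effect: 1.7 × 265.00 = 450.50.
Adjust for 58% response: 450.50 / 0.58 = 776.73.
Round up → n = 777 per group.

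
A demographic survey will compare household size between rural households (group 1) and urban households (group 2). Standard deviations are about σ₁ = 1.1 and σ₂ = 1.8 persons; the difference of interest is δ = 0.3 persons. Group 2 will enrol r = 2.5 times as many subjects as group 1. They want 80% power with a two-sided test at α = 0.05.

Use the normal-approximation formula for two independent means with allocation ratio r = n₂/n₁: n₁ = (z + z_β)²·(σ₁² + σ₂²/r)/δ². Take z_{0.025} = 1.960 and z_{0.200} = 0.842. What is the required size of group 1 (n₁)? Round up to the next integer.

n₁ = (z_{α/2} + z_β)² · (σ₁² + σ₂²/r) / δ²
   = (1.960 + 0.842)² · (1.1² + 1.8²/2.5) / 0.3²
   = 7.8512 · (1.21 + 1.296) / 0.09
   = 7.8512 · 2.506 / 0.09
   = 218.61
Round up → n₁ = 219; n₂ = r·n₁ = 2.5 × 219 = 548.

n₁ = 219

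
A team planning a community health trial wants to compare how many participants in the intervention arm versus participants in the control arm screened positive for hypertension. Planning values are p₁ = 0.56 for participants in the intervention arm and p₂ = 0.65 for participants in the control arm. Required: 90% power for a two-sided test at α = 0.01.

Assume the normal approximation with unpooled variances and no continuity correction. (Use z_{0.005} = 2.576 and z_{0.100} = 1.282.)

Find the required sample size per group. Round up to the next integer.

n = (z_{α/2} + z_β)² · [p₁(1−p₁) + p₂(1−p₂)] / (p₁ − p₂)²
  = (2.576 + 1.282)² · (0.56·0.44 + 0.65·0.35) / (-0.09)²
  = (3.858)² · (0.2464 + 0.2275) / 0.0081
  = 14.8842 · 0.4739 / 0.0081
  = 870.82
Round up → n = 871 per group.

n = 871 per group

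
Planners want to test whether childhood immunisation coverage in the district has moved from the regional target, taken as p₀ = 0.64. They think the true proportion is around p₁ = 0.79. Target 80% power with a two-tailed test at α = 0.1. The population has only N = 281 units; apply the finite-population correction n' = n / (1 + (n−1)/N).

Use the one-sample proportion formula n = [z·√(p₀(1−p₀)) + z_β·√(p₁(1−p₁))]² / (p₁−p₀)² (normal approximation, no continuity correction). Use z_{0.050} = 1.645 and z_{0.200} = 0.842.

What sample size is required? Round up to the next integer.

n = 48

n = [z_{α/2}·√(p₀q₀) + z_β·√(p₁q₁)]² / (p₁ − p₀)²
  = [1.645·√(0.64·0.36) + 0.842·√(0.79·0.21)]² / (0.15)²
  = [1.645·0.4800 + 0.842·0.4073]² / 0.0225
  = [1.1326]² / 0.0225
  = 57.01
Finite-population correction (N = 281): 57.01 / (1 + (57.01 − 1)/281) = 47.53.
Round up → n = 48.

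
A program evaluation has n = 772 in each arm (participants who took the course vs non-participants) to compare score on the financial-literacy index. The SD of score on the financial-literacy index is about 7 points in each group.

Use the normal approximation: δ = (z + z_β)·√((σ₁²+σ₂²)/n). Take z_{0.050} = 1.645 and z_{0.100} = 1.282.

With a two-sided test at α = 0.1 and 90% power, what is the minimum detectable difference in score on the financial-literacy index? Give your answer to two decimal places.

δ = (z_{α/2} + z_β) · √((σ₁²+σ₂²)/n)
  = (1.645 + 1.282) · √(98/772)
  = 2.927 · √0.12694
  = 2.927 · 0.3563
  = 1.0429

Minimum detectable difference ≈ 1.04 points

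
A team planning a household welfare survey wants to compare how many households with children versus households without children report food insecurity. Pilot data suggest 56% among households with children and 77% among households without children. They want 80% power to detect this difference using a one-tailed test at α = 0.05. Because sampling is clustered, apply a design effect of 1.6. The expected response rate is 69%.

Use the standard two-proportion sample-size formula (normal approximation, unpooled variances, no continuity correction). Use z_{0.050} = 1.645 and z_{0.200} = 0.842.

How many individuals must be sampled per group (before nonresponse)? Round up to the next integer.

n = 138 per group

n = (z_α + z_β)² · [p₁(1−p₁) + p₂(1−p₂)] / (p₁ − p₂)²
  = (1.645 + 0.842)² · (0.56·0.44 + 0.77·0.23) / (-0.21)²
  = (2.487)² · (0.2464 + 0.1771) / 0.0441
  = 6.1852 · 0.4235 / 0.0441
  = 59.40
Design effect: 1.6 × 59.40 = 95.04.
Adjust for 69% response: 95.04 / 0.69 = 137.73.
Round up → n = 138 per group.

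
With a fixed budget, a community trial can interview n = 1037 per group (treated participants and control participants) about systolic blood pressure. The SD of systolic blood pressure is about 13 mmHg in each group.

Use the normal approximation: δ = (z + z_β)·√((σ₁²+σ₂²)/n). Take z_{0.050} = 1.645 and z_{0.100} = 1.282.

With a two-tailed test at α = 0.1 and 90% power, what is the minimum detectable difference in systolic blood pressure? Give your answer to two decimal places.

δ = (z_{α/2} + z_β) · √((σ₁²+σ₂²)/n)
  = (1.645 + 1.282) · √(338/1037)
  = 2.927 · √0.32594
  = 2.927 · 0.5709
  = 1.6711

Minimum detectable difference ≈ 1.67 mmHg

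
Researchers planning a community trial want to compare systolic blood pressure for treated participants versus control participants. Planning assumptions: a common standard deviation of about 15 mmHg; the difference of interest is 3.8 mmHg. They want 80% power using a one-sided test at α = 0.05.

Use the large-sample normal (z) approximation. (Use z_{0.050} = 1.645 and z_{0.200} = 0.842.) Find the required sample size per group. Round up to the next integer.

n = 193 per group

n = (z_α + z_β)² · (σ₁² + σ₂²) / δ²
  = (1.645 + 0.842)² · (2·15² = 450) / 3.8²
  = 6.1852 · 450 / 14.44
  = 192.75
Round up → n = 193 per group.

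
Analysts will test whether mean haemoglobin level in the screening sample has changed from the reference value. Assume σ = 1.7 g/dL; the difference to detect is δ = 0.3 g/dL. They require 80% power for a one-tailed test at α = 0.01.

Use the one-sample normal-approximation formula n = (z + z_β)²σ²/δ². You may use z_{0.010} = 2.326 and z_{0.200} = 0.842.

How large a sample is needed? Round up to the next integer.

n = (z_α + z_β)² · σ² / δ²
  = (2.326 + 0.842)² · 1.7² / 0.3²
  = 10.0362 · 2.89 / 0.09
  = 322.27
Round up → n = 323.

n = 323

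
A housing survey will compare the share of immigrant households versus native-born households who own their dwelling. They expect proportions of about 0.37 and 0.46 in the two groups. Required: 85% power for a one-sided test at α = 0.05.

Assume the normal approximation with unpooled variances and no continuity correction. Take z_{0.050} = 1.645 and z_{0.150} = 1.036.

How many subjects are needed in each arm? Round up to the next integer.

n = 428 per group

n = (z_α + z_β)² · [p₁(1−p₁) + p₂(1−p₂)] / (p₁ − p₂)²
  = (1.645 + 1.036)² · (0.37·0.63 + 0.46·0.54) / (-0.09)²
  = (2.681)² · (0.2331 + 0.2484) / 0.0081
  = 7.1878 · 0.4815 / 0.0081
  = 427.27
Round up → n = 428 per group.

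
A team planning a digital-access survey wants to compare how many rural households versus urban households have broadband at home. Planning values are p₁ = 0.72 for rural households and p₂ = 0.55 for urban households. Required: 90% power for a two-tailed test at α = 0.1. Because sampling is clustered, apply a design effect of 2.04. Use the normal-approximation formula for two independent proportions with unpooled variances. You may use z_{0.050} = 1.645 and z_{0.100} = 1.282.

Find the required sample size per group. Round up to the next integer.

n = (z_{α/2} + z_β)² · [p₁(1−p₁) + p₂(1−p₂)] / (p₁ − p₂)²
  = (1.645 + 1.282)² · (0.72·0.28 + 0.55·0.45) / (0.17)²
  = (2.927)² · (0.2016 + 0.2475) / 0.0289
  = 8.5673 · 0.4491 / 0.0289
  = 133.13
Design effect: 2.04 × 133.13 = 271.59.
Round up → n = 272 per group.

n = 272 per group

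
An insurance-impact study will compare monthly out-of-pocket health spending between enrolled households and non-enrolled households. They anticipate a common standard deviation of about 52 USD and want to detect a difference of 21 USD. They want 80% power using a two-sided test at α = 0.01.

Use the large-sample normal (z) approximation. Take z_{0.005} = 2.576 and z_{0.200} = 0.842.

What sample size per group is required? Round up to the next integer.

n = (z_{α/2} + z_β)² · (σ₁² + σ₂²) / δ²
  = (2.576 + 0.842)² · (2·52² = 5408) / 21²
  = 11.6827 · 5408 / 441
  = 143.27
Round up → n = 144 per group.

n = 144 per group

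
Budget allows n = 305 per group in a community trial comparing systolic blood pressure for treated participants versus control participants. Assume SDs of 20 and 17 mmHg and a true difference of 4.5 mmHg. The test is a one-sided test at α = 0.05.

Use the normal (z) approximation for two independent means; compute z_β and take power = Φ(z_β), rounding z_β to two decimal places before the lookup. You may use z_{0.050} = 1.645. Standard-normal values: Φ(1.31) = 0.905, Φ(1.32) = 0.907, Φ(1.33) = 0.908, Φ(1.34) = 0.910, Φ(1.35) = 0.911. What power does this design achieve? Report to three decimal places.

z_β = δ·√(n/(σ₁²+σ₂²)) − z_α
    = 4.5 · √(305/689) − 1.645
    = 4.5 · 0.66533 − 1.645
    = 2.9940 − 1.645 = 1.3490 → 1.35
Power = Φ(1.35) = 0.911.

Power ≈ 0.911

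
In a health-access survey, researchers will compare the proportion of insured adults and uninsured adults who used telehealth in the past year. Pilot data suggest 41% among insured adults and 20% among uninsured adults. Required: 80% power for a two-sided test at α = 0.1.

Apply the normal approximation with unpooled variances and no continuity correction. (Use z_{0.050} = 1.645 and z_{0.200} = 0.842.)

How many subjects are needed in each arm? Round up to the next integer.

n = 57 per group

n = (z_{α/2} + z_β)² · [p₁(1−p₁) + p₂(1−p₂)] / (p₁ − p₂)²
  = (1.645 + 0.842)² · (0.41·0.59 + 0.20·0.80) / (0.21)²
  = (2.487)² · (0.2419 + 0.1600) / 0.0441
  = 6.1852 · 0.4019 / 0.0441
  = 56.37
Round up → n = 57 per group.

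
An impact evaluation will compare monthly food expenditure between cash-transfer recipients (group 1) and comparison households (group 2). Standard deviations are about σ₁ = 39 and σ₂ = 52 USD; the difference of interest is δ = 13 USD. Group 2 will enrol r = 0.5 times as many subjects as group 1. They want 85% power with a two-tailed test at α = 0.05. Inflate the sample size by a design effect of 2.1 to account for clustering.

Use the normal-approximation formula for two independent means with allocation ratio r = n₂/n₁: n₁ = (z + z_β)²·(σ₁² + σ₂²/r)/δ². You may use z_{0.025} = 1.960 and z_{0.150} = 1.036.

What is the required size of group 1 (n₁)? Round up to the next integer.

n₁ = (z_{α/2} + z_β)² · (σ₁² + σ₂²/r) / δ²
   = (1.960 + 1.036)² · (39² + 52²/0.5) / 13²
   = 8.9760 · (1521 + 5408) / 169
   = 8.9760 · 6929 / 169
   = 368.02
Design effect: 2.1 × 368.02 = 772.83.
Round up → n₁ = 773; n₂ = r·n₁ = 0.5 × 773 = 387.

n₁ = 773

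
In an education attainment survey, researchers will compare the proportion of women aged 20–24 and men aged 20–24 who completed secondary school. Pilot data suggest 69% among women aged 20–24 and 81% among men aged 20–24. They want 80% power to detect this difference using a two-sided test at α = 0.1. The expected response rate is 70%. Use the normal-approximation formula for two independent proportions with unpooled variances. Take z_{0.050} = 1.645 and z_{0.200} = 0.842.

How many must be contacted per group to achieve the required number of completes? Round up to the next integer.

n = (z_{α/2} + z_β)² · [p₁(1−p₁) + p₂(1−p₂)] / (p₁ − p₂)²
  = (1.645 + 0.842)² · (0.69·0.31 + 0.81·0.19) / (-0.12)²
  = (2.487)² · (0.2139 + 0.1539) / 0.0144
  = 6.1852 · 0.3678 / 0.0144
  = 157.98
Adjust for 70% response: 157.98 / 0.70 = 225.69.
Round up → n = 226 per group.

n = 226 per group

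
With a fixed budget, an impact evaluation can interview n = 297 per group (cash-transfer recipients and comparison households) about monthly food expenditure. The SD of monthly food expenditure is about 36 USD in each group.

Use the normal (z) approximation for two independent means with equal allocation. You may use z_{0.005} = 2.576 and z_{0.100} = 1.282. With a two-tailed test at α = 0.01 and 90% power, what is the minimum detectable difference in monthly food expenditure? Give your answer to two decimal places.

δ = (z_{α/2} + z_β) · √((σ₁²+σ₂²)/n)
  = (2.576 + 1.282) · √(2592/297)
  = 3.858 · √8.7273
  = 3.858 · 2.9542
  = 11.3973

Minimum detectable difference ≈ 11.40 USD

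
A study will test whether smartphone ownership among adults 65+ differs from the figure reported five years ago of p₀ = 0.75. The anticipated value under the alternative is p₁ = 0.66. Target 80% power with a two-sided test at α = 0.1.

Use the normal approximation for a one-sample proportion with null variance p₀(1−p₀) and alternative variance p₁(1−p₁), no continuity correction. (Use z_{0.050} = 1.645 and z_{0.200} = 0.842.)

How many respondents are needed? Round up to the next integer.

n = [z_{α/2}·√(p₀q₀) + z_β·√(p₁q₁)]² / (p₁ − p₀)²
  = [1.645·√(0.75·0.25) + 0.842·√(0.66·0.34)]² / (-0.09)²
  = [1.645·0.4330 + 0.842·0.4737]² / 0.0081
  = [1.1112]² / 0.0081
  = 152.43
Round up → n = 153.

n = 153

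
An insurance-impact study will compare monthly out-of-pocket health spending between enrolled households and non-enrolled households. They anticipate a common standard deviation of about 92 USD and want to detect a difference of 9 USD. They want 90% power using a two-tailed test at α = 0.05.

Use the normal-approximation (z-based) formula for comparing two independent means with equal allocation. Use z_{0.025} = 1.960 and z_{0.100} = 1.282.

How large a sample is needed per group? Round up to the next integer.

n = (z_{α/2} + z_β)² · (σ₁² + σ₂²) / δ²
  = (1.960 + 1.282)² · (2·92² = 16928) / 9²
  = 10.5106 · 16928 / 81
  = 2196.58
Round up → n = 2197 per group.

n = 2197 per group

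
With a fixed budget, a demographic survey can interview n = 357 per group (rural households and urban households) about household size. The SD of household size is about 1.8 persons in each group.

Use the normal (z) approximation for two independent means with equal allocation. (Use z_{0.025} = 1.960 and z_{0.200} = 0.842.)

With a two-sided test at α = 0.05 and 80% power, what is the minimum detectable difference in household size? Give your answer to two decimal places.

δ = (z_{α/2} + z_β) · √((σ₁²+σ₂²)/n)
  = (1.960 + 0.842) · √(6.48/357)
  = 2.802 · √0.01815
  = 2.802 · 0.1347
  = 0.3775

Minimum detectable difference ≈ 0.38 persons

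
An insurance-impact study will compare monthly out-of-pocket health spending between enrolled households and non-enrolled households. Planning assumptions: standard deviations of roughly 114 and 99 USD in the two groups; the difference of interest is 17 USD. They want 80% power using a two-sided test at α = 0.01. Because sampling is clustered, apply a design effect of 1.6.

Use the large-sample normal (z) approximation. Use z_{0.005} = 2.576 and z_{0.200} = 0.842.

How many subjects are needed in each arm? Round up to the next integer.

n = (z_{α/2} + z_β)² · (σ₁² + σ₂²) / δ²
  = (2.576 + 0.842)² · (114² + 99² = 22797) / 17²
  = 11.6827 · 22797 / 289
  = 921.56
Design effect: 1.6 × 921.56 = 1474.50.
Round up → n = 1475 per group.

n = 1475 per group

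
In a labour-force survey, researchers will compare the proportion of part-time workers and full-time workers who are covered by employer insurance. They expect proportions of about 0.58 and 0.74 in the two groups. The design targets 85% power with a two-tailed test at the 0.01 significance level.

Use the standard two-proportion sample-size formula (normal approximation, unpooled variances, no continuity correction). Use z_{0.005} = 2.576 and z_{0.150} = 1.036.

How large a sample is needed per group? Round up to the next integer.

n = 223 per group

n = (z_{α/2} + z_β)² · [p₁(1−p₁) + p₂(1−p₂)] / (p₁ − p₂)²
  = (2.576 + 1.036)² · (0.58·0.42 + 0.74·0.26) / (-0.16)²
  = (3.612)² · (0.2436 + 0.1924) / 0.0256
  = 13.0465 · 0.4360 / 0.0256
  = 222.20
Round up → n = 223 per group.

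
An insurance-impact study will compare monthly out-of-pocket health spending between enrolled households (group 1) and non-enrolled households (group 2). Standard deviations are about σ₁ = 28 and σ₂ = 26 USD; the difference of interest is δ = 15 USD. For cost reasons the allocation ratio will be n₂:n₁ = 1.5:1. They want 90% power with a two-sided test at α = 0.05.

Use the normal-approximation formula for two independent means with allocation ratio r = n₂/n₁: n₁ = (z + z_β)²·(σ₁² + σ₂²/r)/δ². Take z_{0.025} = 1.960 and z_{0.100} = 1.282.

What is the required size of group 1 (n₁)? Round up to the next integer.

n₁ = 58

n₁ = (z_{α/2} + z_β)² · (σ₁² + σ₂²/r) / δ²
   = (1.960 + 1.282)² · (28² + 26²/1.5) / 15²
   = 10.5106 · (784 + 450.6667) / 225
   = 10.5106 · 1234.7 / 225
   = 57.68
Round up → n₁ = 58; n₂ = r·n₁ = 1.5 × 58 = 87.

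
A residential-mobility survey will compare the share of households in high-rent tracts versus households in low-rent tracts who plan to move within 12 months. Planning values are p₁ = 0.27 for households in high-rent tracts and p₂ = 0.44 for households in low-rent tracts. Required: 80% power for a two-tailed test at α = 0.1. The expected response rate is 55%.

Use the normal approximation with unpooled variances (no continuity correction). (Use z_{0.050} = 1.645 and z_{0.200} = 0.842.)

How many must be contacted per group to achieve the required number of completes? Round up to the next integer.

n = 173 per group

n = (z_{α/2} + z_β)² · [p₁(1−p₁) + p₂(1−p₂)] / (p₁ − p₂)²
  = (1.645 + 0.842)² · (0.27·0.73 + 0.44·0.56) / (-0.17)²
  = (2.487)² · (0.1971 + 0.2464) / 0.0289
  = 6.1852 · 0.4435 / 0.0289
  = 94.92
Adjust for 55% response: 94.92 / 0.55 = 172.58.
Round up → n = 173 per group.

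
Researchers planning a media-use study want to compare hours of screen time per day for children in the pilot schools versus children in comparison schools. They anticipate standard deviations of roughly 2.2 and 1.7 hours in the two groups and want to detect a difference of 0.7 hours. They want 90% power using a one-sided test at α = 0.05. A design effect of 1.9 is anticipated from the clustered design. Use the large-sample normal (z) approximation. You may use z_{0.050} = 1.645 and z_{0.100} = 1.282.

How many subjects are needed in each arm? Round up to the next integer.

n = (z_α + z_β)² · (σ₁² + σ₂²) / δ²
  = (1.645 + 1.282)² · (2.2² + 1.7² = 7.73) / 0.7²
  = 8.5673 · 7.73 / 0.49
  = 135.15
Design effect: 1.9 × 135.15 = 256.79.
Round up → n = 257 per group.

n = 257 per group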